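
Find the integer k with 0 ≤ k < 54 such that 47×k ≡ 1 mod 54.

23

By the extended Euclidean algorithm:
54 = 1·47 + 7
47 = 6·7 + 5
7 = 1·5 + 2
5 = 2·2 + 1
2 = 2·1 + 0
gcd(47, 54) = 1, so the inverse exists.
Bézout: 1 = −20·54 + 23·47.
So 47⁻¹ ≡ 23 (mod 54).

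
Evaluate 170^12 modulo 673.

12 in binary is 1100, i.e. 12 = 8 + 4.
170^1 ≡ 170 (mod 673)
170^2 ≡ 170^2 = 28900 ≡ 634 (mod 673)
170^4 ≡ 634^2 = 401956 ≡ 175 (mod 673)
170^8 ≡ 175^2 = 30625 ≡ 340 (mod 673)
170^12 = 170^8 · 170^4 ≡ 340 · 175 (mod 673).
340 · 175 = 59500 ≡ 276 (mod 673).

276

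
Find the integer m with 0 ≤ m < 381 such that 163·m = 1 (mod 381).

187

381 = 2*163 + 55
163 = 2*55 + 53
55 = 1*53 + 2
53 = 26*2 + 1
2 = 2*1 + 0
gcd(163, 381) = 1, so the inverse exists.
Back-substitute for 1:
1 = 1*53 − 26*2
  = −26*55 + 27*53
  = 27*163 − 80*55
  = −80*381 + 187*163
So 163⁻¹ ≡ 187 (mod 381).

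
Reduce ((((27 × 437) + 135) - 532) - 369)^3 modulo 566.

27 × 437 = 11799 ≡ 479 (mod 566)
479 + 135 = 614 ≡ 48 (mod 566)
48 - 532 = -484 ≡ 82 (mod 566)
82 - 369 = -287 ≡ 279 (mod 566)
(279)^3 ≡ 219 (mod 566)

219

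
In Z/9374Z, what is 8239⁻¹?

8003

By the extended Euclidean algorithm:
9374 = 1*8239 + 1135
8239 = 7*1135 + 294
1135 = 3*294 + 253
294 = 1*253 + 41
253 = 6*41 + 7
41 = 5*7 + 6
7 = 1*6 + 1
6 = 6*1 + 0
gcd(8239, 9374) = 1, so the inverse exists.
Bézout: 1 = 1205*9374 − 1371*8239.
So 8239⁻¹ ≡ −1371 ≡ 8003 (mod 9374).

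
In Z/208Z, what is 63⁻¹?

175

208 = 3·63 + 19
63 = 3·19 + 6
19 = 3·6 + 1
6 = 6·1 + 0
gcd(63, 208) = 1, so the inverse exists.
Back-substitute for 1:
1 = 1·19 − 3·6
  = −3·63 + 10·19
  = 10·208 − 33·63
So 63⁻¹ ≡ −33 ≡ 175 (mod 208).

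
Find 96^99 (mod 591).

By square-and-multiply:
96^1 ≡ 96 (mod 591)
96^2 ≡ 96^2 = 9216 ≡ 351 (mod 591)
96^4 ≡ 351^2 = 123201 ≡ 273 (mod 591)
96^8 ≡ 273^2 = 74529 ≡ 63 (mod 591)
96^16 ≡ 63^2 = 3969 ≡ 423 (mod 591)
96^32 ≡ 423^2 = 178929 ≡ 447 (mod 591)
96^64 ≡ 447^2 = 199809 ≡ 51 (mod 591)
96^99 = 96^64 · 96^32 · 96^2 · 96^1 ≡ 51 · 447 · 351 · 96 (mod 591).
Accumulate the product:
51 · 447 = 22797 ≡ 339
339 · 351 = 118989 ≡ 198
198 · 96 = 19008 ≡ 96

96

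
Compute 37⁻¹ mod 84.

84 = 2×37 + 10
37 = 3×10 + 7
10 = 1×7 + 3
7 = 2×3 + 1
3 = 3×1 + 0
gcd(37, 84) = 1, so the inverse exists.
Back-substitute for 1:
1 = 1×7 − 2×3
  = −2×10 + 3×7
  = 3×37 − 11×10
  = −11×84 + 25×37
So 37⁻¹ ≡ 25 (mod 84).

25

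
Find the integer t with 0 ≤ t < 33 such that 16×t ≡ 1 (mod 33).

33 = 2×16 + 1
16 = 16×1 + 0
gcd(16, 33) = 1, so the inverse exists.
Bézout: 1 = 1×33 − 2×16.
So 16⁻¹ ≡ −2 ≡ 31 (mod 33).

31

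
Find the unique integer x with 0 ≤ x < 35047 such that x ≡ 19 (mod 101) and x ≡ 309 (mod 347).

34662

101⁻¹ mod 347: 101×134 ≡ 1 (mod 347), so 101⁻¹ ≡ 134.
x = 19 + 101×((309 − 19)×134 mod 347) = 19 + 101×343 = 34662.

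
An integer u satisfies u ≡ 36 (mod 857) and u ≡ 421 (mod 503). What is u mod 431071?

287131

857⁻¹ mod 503: 857·27 ≡ 1 (mod 503), so 857⁻¹ ≡ 27.
u = 36 + 857·((421 − 36)·27 mod 503) = 36 + 857·335 = 287131.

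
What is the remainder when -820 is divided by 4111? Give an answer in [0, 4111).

3291

-820 = -1*4111 + 3291, so -820 ≡ 3291 (mod 4111).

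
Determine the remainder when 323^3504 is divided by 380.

361

3504 in binary is 110110110000, i.e. 3504 = 2048 + 1024 + 256 + 128 + 32 + 16.
323^1 ≡ 323 (mod 380)
323^2 ≡ 323^2 = 104329 ≡ 209 (mod 380)
323^4 ≡ 209^2 = 43681 ≡ 361 (mod 380)
323^8 ≡ 361^2 = 130321 ≡ 361 (mod 380)
323^16 ≡ 361^2 = 130321 ≡ 361 (mod 380)
323^32 ≡ 361^2 = 130321 ≡ 361 (mod 380)
323^64 ≡ 361^2 = 130321 ≡ 361 (mod 380)
323^128 ≡ 361^2 = 130321 ≡ 361 (mod 380)
323^256 ≡ 361^2 = 130321 ≡ 361 (mod 380)
323^512 ≡ 361^2 = 130321 ≡ 361 (mod 380)
323^1024 ≡ 361^2 = 130321 ≡ 361 (mod 380)
323^2048 ≡ 361^2 = 130321 ≡ 361 (mod 380)
323^3504 = 323^2048 · 323^1024 · 323^256 · 323^128 · 323^32 · 323^16 ≡ 361 · 361 · 361 · 361 · 361 · 361 (mod 380).
Accumulate the product:
361 · 361 = 130321 ≡ 361
361 · 361 = 130321 ≡ 361
361 · 361 = 130321 ≡ 361
361 · 361 = 130321 ≡ 361
361 · 361 = 130321 ≡ 361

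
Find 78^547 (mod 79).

Using repeated squaring:
547 in binary is 1000100011, i.e. 547 = 512 + 32 + 2 + 1.
78^1 ≡ 78 (mod 79)
78^2 ≡ 78^2 = 6084 ≡ 1 (mod 79)
78^4 ≡ 1^2 = 1 (mod 79)
78^8 ≡ 1^2 = 1 (mod 79)
78^16 ≡ 1^2 = 1 (mod 79)
78^32 ≡ 1^2 = 1 (mod 79)
78^64 ≡ 1^2 = 1 (mod 79)
78^128 ≡ 1^2 = 1 (mod 79)
78^256 ≡ 1^2 = 1 (mod 79)
78^512 ≡ 1^2 = 1 (mod 79)
78^547 = 78^512 * 78^32 * 78^2 * 78^1 ≡ 1 * 1 * 1 * 78 (mod 79).
Accumulate the product:
1 * 1 = 1
1 * 1 = 1
1 * 78 = 78

78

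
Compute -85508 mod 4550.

-85508 = -19*4550 + 942, so -85508 ≡ 942 (mod 4550).

942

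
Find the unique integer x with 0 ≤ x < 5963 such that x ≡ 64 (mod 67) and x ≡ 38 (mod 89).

67⁻¹ mod 89: 67*4 ≡ 1 (mod 89), so 67⁻¹ ≡ 4.
x = 64 + 67*((38 − 64)*4 mod 89) = 64 + 67*74 = 5022.
Check: 5022 mod 67 = 64, 5022 mod 89 = 38. ✓

5022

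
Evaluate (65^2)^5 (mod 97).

(65)^2 ≡ 54 (mod 97)
(54)^5 ≡ 4 (mod 97)

4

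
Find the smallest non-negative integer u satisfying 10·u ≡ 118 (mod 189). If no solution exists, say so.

163

gcd(10, 189) = 1, so a unique solution mod 189 exists.
10⁻¹ ≡ 19 (mod 189).
u ≡ 19·118 ≡ 163 (mod 189).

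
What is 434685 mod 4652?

434685 = 93×4652 + 2049, so 434685 ≡ 2049 (mod 4652).

2049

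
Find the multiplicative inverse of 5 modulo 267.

267 = 53×5 + 2
5 = 2×2 + 1
2 = 2×1 + 0
gcd(5, 267) = 1, so the inverse exists.
Bézout: 1 = −2×267 + 107×5.
So 5⁻¹ ≡ 107 (mod 267).

107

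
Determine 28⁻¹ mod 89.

35

Run the extended Euclidean algorithm:
89 = 3×28 + 5
28 = 5×5 + 3
5 = 1×3 + 2
3 = 1×2 + 1
2 = 2×1 + 0
gcd(28, 89) = 1, so the inverse exists.
Back-substitute for 1:
1 = 1×3 − 1×2
  = −1×5 + 2×3
  = 2×28 − 11×5
  = −11×89 + 35×28
So 28⁻¹ ≡ 35 (mod 89).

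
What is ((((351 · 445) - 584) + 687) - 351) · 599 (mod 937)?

351 · 445 = 156195 ≡ 653 (mod 937)
653 - 584 = 69
69 + 687 = 756
756 - 351 = 405
405 · 599 = 242595 ≡ 849 (mod 937)

849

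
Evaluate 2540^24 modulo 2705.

Using repeated squaring:
2540^1 ≡ 2540 (mod 2705)
2540^2 ≡ 2540^2 = 6451600 ≡ 175 (mod 2705)
2540^4 ≡ 175^2 = 30625 ≡ 870 (mod 2705)
2540^8 ≡ 870^2 = 756900 ≡ 2205 (mod 2705)
2540^16 ≡ 2205^2 = 4862025 ≡ 1140 (mod 2705)
2540^24 = 2540^16 * 2540^8 ≡ 1140 * 2205 (mod 2705).
1140 * 2205 = 2513700 ≡ 755 (mod 2705).

755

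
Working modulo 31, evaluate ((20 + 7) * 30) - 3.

1

20 + 7 = 27
27 * 30 = 810 ≡ 4 (mod 31)
4 - 3 = 1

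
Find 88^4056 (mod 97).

1

Compute successive squares:
4056 in binary is 111111011000, i.e. 4056 = 2048 + 1024 + 512 + 256 + 128 + 64 + 16 + 8.
88^1 ≡ 88 (mod 97)
88^2 ≡ 88^2 = 7744 ≡ 81 (mod 97)
88^4 ≡ 81^2 = 6561 ≡ 62 (mod 97)
88^8 ≡ 62^2 = 3844 ≡ 61 (mod 97)
88^16 ≡ 61^2 = 3721 ≡ 35 (mod 97)
88^32 ≡ 35^2 = 1225 ≡ 61 (mod 97)
88^64 ≡ 61^2 = 3721 ≡ 35 (mod 97)
88^128 ≡ 35^2 = 1225 ≡ 61 (mod 97)
88^256 ≡ 61^2 = 3721 ≡ 35 (mod 97)
88^512 ≡ 35^2 = 1225 ≡ 61 (mod 97)
88^1024 ≡ 61^2 = 3721 ≡ 35 (mod 97)
88^2048 ≡ 35^2 = 1225 ≡ 61 (mod 97)
88^4056 = 88^2048 · 88^1024 · 88^512 · 88^256 · 88^128 · 88^64 · 88^16 · 88^8 ≡ 61 · 35 · 61 · 35 · 61 · 35 · 35 · 61 (mod 97).
Accumulate the product:
61 · 35 = 2135 ≡ 1
1 · 61 = 61
61 · 35 = 2135 ≡ 1
1 · 61 = 61
61 · 35 = 2135 ≡ 1
1 · 35 = 35
35 · 61 = 2135 ≡ 1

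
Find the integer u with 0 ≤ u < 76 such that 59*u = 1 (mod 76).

67

By the extended Euclidean algorithm:
76 = 1*59 + 17
59 = 3*17 + 8
17 = 2*8 + 1
8 = 8*1 + 0
gcd(59, 76) = 1, so the inverse exists.
Bézout: 1 = 7*76 − 9*59.
So 59⁻¹ ≡ −9 ≡ 67 (mod 76).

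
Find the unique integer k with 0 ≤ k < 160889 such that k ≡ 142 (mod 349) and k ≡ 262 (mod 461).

349⁻¹ mod 461: 349*284 ≡ 1 (mod 461), so 349⁻¹ ≡ 284.
k = 142 + 349*((262 − 142)*284 mod 461) = 142 + 349*427 = 149165.

149165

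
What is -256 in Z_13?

4

-256 = -20×13 + 4, so -256 ≡ 4 (mod 13).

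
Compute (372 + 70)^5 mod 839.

372 + 70 = 442
(442)^5 ≡ 188 (mod 839)

188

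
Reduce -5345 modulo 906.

91

-5345 = -6*906 + 91, so -5345 ≡ 91 (mod 906).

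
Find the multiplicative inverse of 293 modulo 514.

307

Run the extended Euclidean algorithm:
514 = 1·293 + 221
293 = 1·221 + 72
221 = 3·72 + 5
72 = 14·5 + 2
5 = 2·2 + 1
2 = 2·1 + 0
gcd(293, 514) = 1, so the inverse exists.
Back-substitute for 1:
1 = 1·5 − 2·2
  = −2·72 + 29·5
  = 29·221 − 89·72
  = −89·293 + 118·221
  = 118·514 − 207·293
So 293⁻¹ ≡ −207 ≡ 307 (mod 514).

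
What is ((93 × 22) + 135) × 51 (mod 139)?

93 × 22 = 2046 ≡ 100 (mod 139)
100 + 135 = 235 ≡ 96 (mod 139)
96 × 51 = 4896 ≡ 31 (mod 139)

31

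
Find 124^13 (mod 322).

13 in binary is 1101, i.e. 13 = 8 + 4 + 1.
124^1 ≡ 124 (mod 322)
124^2 ≡ 124^2 = 15376 ≡ 242 (mod 322)
124^4 ≡ 242^2 = 58564 ≡ 282 (mod 322)
124^8 ≡ 282^2 = 79524 ≡ 312 (mod 322)
124^13 = 124^8 * 124^4 * 124^1 ≡ 312 * 282 * 124 (mod 322).
Accumulate the product:
312 * 282 = 87984 ≡ 78
78 * 124 = 9672 ≡ 12

12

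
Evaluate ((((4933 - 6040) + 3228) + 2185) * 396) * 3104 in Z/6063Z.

690

4933 - 6040 = -1107 ≡ 4956 (mod 6063)
4956 + 3228 = 8184 ≡ 2121 (mod 6063)
2121 + 2185 = 4306
4306 * 396 = 1705176 ≡ 1473 (mod 6063)
1473 * 3104 = 4572192 ≡ 690 (mod 6063)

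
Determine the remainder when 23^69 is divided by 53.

By square-and-multiply:
69 in binary is 1000101, i.e. 69 = 64 + 4 + 1.
23^1 ≡ 23 (mod 53)
23^2 ≡ 23^2 = 529 ≡ 52 (mod 53)
23^4 ≡ 52^2 = 2704 ≡ 1 (mod 53)
23^8 ≡ 1^2 = 1 (mod 53)
23^16 ≡ 1^2 = 1 (mod 53)
23^32 ≡ 1^2 = 1 (mod 53)
23^64 ≡ 1^2 = 1 (mod 53)
23^69 = 23^64 * 23^4 * 23^1 ≡ 1 * 1 * 23 (mod 53).
Accumulate the product:
1 * 1 = 1
1 * 23 = 23

23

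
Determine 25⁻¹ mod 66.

37

Run the extended Euclidean algorithm:
66 = 2×25 + 16
25 = 1×16 + 9
16 = 1×9 + 7
9 = 1×7 + 2
7 = 3×2 + 1
2 = 2×1 + 0
gcd(25, 66) = 1, so the inverse exists.
Back-substitute for 1:
1 = 1×7 − 3×2
  = −3×9 + 4×7
  = 4×16 − 7×9
  = −7×25 + 11×16
  = 11×66 − 29×25
So 25⁻¹ ≡ −29 ≡ 37 (mod 66).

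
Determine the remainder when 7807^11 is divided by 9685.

By square-and-multiply:
11 in binary is 1011, i.e. 11 = 8 + 2 + 1.
7807^1 ≡ 7807 (mod 9685)
7807^2 ≡ 7807^2 = 60949249 ≡ 1544 (mod 9685)
7807^4 ≡ 1544^2 = 2383936 ≡ 1426 (mod 9685)
7807^8 ≡ 1426^2 = 2033476 ≡ 9311 (mod 9685)
7807^11 = 7807^8 * 7807^2 * 7807^1 ≡ 9311 * 1544 * 7807 (mod 9685).
Accumulate the product:
9311 * 1544 = 14376184 ≡ 3644
3644 * 7807 = 28448708 ≡ 3863

3863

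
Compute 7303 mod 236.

223

7303 = 30×236 + 223, so 7303 ≡ 223 (mod 236).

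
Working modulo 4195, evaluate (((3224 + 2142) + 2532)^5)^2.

1484

3224 + 2142 = 5366 ≡ 1171 (mod 4195)
1171 + 2532 = 3703
(3703)^5 ≡ 313 (mod 4195)
(313)^2 ≡ 1484 (mod 4195)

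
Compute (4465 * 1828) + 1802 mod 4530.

4465 * 1828 = 8162020 ≡ 3490 (mod 4530)
3490 + 1802 = 5292 ≡ 762 (mod 4530)

762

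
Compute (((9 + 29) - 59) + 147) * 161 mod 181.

9 + 29 = 38
38 - 59 = -21 ≡ 160 (mod 181)
160 + 147 = 307 ≡ 126 (mod 181)
126 * 161 = 20286 ≡ 14 (mod 181)

14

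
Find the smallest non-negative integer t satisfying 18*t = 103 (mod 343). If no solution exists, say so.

101

gcd(18, 343) = 1, so a unique solution mod 343 exists.
18⁻¹ ≡ 324 (mod 343).
t ≡ 324*103 ≡ 101 (mod 343).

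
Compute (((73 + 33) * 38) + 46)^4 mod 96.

73 + 33 = 106 ≡ 10 (mod 96)
10 * 38 = 380 ≡ 92 (mod 96)
92 + 46 = 138 ≡ 42 (mod 96)
(42)^4 ≡ 48 (mod 96)

48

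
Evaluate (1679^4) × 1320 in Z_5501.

(1679)^4 ≡ 3679 (mod 5501)
3679 × 1320 = 4856280 ≡ 4398 (mod 5501)

4398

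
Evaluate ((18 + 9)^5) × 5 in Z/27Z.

18 + 9 = 27 ≡ 0 (mod 27)
(0)^5 ≡ 0 (mod 27)
0 × 5 = 0

0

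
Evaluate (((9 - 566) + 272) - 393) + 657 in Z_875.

854

9 - 566 = -557 ≡ 318 (mod 875)
318 + 272 = 590
590 - 393 = 197
197 + 657 = 854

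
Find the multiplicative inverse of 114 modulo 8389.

Apply the Euclidean algorithm and back-substitute:
8389 = 73·114 + 67
114 = 1·67 + 47
67 = 1·47 + 20
47 = 2·20 + 7
20 = 2·7 + 6
7 = 1·6 + 1
6 = 6·1 + 0
gcd(114, 8389) = 1, so the inverse exists.
Back-substitute for 1:
1 = 1·7 − 1·6
  = −1·20 + 3·7
  = 3·47 − 7·20
  = −7·67 + 10·47
  = 10·114 − 17·67
  = −17·8389 + 1251·114
So 114⁻¹ ≡ 1251 (mod 8389).

1251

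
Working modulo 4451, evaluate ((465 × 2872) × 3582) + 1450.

465 × 2872 = 1335480 ≡ 180 (mod 4451)
180 × 3582 = 644760 ≡ 3816 (mod 4451)
3816 + 1450 = 5266 ≡ 815 (mod 4451)

815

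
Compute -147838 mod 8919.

3785

-147838 = -17*8919 + 3785, so -147838 ≡ 3785 (mod 8919).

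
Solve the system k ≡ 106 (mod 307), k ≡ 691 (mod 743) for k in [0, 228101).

307⁻¹ mod 743: 307×455 ≡ 1 (mod 743), so 307⁻¹ ≡ 455.
k = 106 + 307×((691 − 106)×455 mod 743) = 106 + 307×181 = 55673.

55673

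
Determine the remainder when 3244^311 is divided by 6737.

1521

By square-and-multiply:
3244^1 ≡ 3244 (mod 6737)
3244^2 ≡ 3244^2 = 10523536 ≡ 342 (mod 6737)
3244^4 ≡ 342^2 = 116964 ≡ 2435 (mod 6737)
3244^8 ≡ 2435^2 = 5929225 ≡ 665 (mod 6737)
3244^16 ≡ 665^2 = 442225 ≡ 4320 (mod 6737)
3244^32 ≡ 4320^2 = 18662400 ≡ 910 (mod 6737)
3244^64 ≡ 910^2 = 828100 ≡ 6186 (mod 6737)
3244^128 ≡ 6186^2 = 38266596 ≡ 436 (mod 6737)
3244^256 ≡ 436^2 = 190096 ≡ 1460 (mod 6737)
3244^311 = 3244^256 × 3244^32 × 3244^16 × 3244^4 × 3244^2 × 3244^1 ≡ 1460 × 910 × 4320 × 2435 × 342 × 3244 (mod 6737).
Accumulate the product:
1460 × 910 = 1328600 ≡ 1411
1411 × 4320 = 6095520 ≡ 5272
5272 × 2435 = 12837320 ≡ 3335
3335 × 342 = 1140570 ≡ 2017
2017 × 3244 = 6543148 ≡ 1521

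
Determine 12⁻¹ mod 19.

8

By the extended Euclidean algorithm:
19 = 1·12 + 7
12 = 1·7 + 5
7 = 1·5 + 2
5 = 2·2 + 1
2 = 2·1 + 0
gcd(12, 19) = 1, so the inverse exists.
Bézout: 1 = −5·19 + 8·12.
So 12⁻¹ ≡ 8 (mod 19).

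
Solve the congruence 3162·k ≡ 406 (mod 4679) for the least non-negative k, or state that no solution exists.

3007

gcd(3162, 4679) = 1, so a unique solution mod 4679 exists.
3162⁻¹ ≡ 987 (mod 4679).
k ≡ 987·406 ≡ 3007 (mod 4679).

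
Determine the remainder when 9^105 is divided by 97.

105 in binary is 1101001, i.e. 105 = 64 + 32 + 8 + 1.
9^1 ≡ 9 (mod 97)
9^2 ≡ 9^2 = 81 (mod 97)
9^4 ≡ 81^2 = 6561 ≡ 62 (mod 97)
9^8 ≡ 62^2 = 3844 ≡ 61 (mod 97)
9^16 ≡ 61^2 = 3721 ≡ 35 (mod 97)
9^32 ≡ 35^2 = 1225 ≡ 61 (mod 97)
9^64 ≡ 61^2 = 3721 ≡ 35 (mod 97)
9^105 = 9^64 × 9^32 × 9^8 × 9^1 ≡ 35 × 61 × 61 × 9 (mod 97).
Accumulate the product:
35 × 61 = 2135 ≡ 1
1 × 61 = 61
61 × 9 = 549 ≡ 64

64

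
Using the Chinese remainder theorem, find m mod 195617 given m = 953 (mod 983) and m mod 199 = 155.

164131

983⁻¹ mod 199: 983*116 ≡ 1 (mod 199), so 983⁻¹ ≡ 116.
m = 953 + 983*((155 − 953)*116 mod 199) = 953 + 983*166 = 164131.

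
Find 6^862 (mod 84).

862 in binary is 1101011110, i.e. 862 = 512 + 256 + 64 + 16 + 8 + 4 + 2.
6^1 ≡ 6 (mod 84)
6^2 ≡ 6^2 = 36 (mod 84)
6^4 ≡ 36^2 = 1296 ≡ 36 (mod 84)
6^8 ≡ 36^2 = 1296 ≡ 36 (mod 84)
6^16 ≡ 36^2 = 1296 ≡ 36 (mod 84)
6^32 ≡ 36^2 = 1296 ≡ 36 (mod 84)
6^64 ≡ 36^2 = 1296 ≡ 36 (mod 84)
6^128 ≡ 36^2 = 1296 ≡ 36 (mod 84)
6^256 ≡ 36^2 = 1296 ≡ 36 (mod 84)
6^512 ≡ 36^2 = 1296 ≡ 36 (mod 84)
6^862 = 6^512 · 6^256 · 6^64 · 6^16 · 6^8 · 6^4 · 6^2 ≡ 36 · 36 · 36 · 36 · 36 · 36 · 36 (mod 84).
Accumulate the product:
36 · 36 = 1296 ≡ 36
36 · 36 = 1296 ≡ 36
36 · 36 = 1296 ≡ 36
36 · 36 = 1296 ≡ 36
36 · 36 = 1296 ≡ 36
36 · 36 = 1296 ≡ 36

36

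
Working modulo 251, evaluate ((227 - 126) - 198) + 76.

230

227 - 126 = 101
101 - 198 = -97 ≡ 154 (mod 251)
154 + 76 = 230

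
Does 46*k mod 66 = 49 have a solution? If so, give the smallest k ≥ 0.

no solution

gcd(46, 66) = 2, and 2 does not divide 49.
So the congruence has no solution.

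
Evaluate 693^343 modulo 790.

507

Compute successive squares:
343 in binary is 101010111, i.e. 343 = 256 + 64 + 16 + 4 + 2 + 1.
693^1 ≡ 693 (mod 790)
693^2 ≡ 693^2 = 480249 ≡ 719 (mod 790)
693^4 ≡ 719^2 = 516961 ≡ 301 (mod 790)
693^8 ≡ 301^2 = 90601 ≡ 541 (mod 790)
693^16 ≡ 541^2 = 292681 ≡ 381 (mod 790)
693^32 ≡ 381^2 = 145161 ≡ 591 (mod 790)
693^64 ≡ 591^2 = 349281 ≡ 101 (mod 790)
693^128 ≡ 101^2 = 10201 ≡ 721 (mod 790)
693^256 ≡ 721^2 = 519841 ≡ 21 (mod 790)
693^343 = 693^256 · 693^64 · 693^16 · 693^4 · 693^2 · 693^1 ≡ 21 · 101 · 381 · 301 · 719 · 693 (mod 790).
Accumulate the product:
21 · 101 = 2121 ≡ 541
541 · 381 = 206121 ≡ 721
721 · 301 = 217021 ≡ 561
561 · 719 = 403359 ≡ 459
459 · 693 = 318087 ≡ 507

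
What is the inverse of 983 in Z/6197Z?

4684

Apply the Euclidean algorithm and back-substitute:
6197 = 6*983 + 299
983 = 3*299 + 86
299 = 3*86 + 41
86 = 2*41 + 4
41 = 10*4 + 1
4 = 4*1 + 0
gcd(983, 6197) = 1, so the inverse exists.
Bézout: 1 = 240*6197 − 1513*983.
So 983⁻¹ ≡ −1513 ≡ 4684 (mod 6197).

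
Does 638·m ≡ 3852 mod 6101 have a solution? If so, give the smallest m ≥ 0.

4271

gcd(638, 6101) = 1, so a unique solution mod 6101 exists.
638⁻¹ ≡ 2974 (mod 6101).
m ≡ 2974·3852 ≡ 4271 (mod 6101).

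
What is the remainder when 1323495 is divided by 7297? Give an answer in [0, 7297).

1323495 = 181×7297 + 2738, so 1323495 ≡ 2738 (mod 7297).

2738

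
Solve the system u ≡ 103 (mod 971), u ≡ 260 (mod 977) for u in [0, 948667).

971⁻¹ mod 977: 971×814 ≡ 1 (mod 977), so 971⁻¹ ≡ 814.
u = 103 + 971×((260 − 103)×814 mod 977) = 103 + 971×788 = 765251.
Check: 765251 mod 971 = 103, 765251 mod 977 = 260. ✓

765251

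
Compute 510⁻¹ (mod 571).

234

571 = 1×510 + 61
510 = 8×61 + 22
61 = 2×22 + 17
22 = 1×17 + 5
17 = 3×5 + 2
5 = 2×2 + 1
2 = 2×1 + 0
gcd(510, 571) = 1, so the inverse exists.
Back-substitute for 1:
1 = 1×5 − 2×2
  = −2×17 + 7×5
  = 7×22 − 9×17
  = −9×61 + 25×22
  = 25×510 − 209×61
  = −209×571 + 234×510
So 510⁻¹ ≡ 234 (mod 571).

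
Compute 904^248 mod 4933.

2780

Compute successive squares:
248 in binary is 11111000, i.e. 248 = 128 + 64 + 32 + 16 + 8.
904^1 ≡ 904 (mod 4933)
904^2 ≡ 904^2 = 817216 ≡ 3271 (mod 4933)
904^4 ≡ 3271^2 = 10699441 ≡ 4697 (mod 4933)
904^8 ≡ 4697^2 = 22061809 ≡ 1433 (mod 4933)
904^16 ≡ 1433^2 = 2053489 ≡ 1361 (mod 4933)
904^32 ≡ 1361^2 = 1852321 ≡ 2446 (mod 4933)
904^64 ≡ 2446^2 = 5982916 ≡ 4120 (mod 4933)
904^128 ≡ 4120^2 = 16974400 ≡ 4880 (mod 4933)
904^248 = 904^128 × 904^64 × 904^32 × 904^16 × 904^8 ≡ 4880 × 4120 × 2446 × 1361 × 1433 (mod 4933).
Accumulate the product:
4880 × 4120 = 20105600 ≡ 3625
3625 × 2446 = 8866750 ≡ 2149
2149 × 1361 = 2924789 ≡ 4453
4453 × 1433 = 6381149 ≡ 2780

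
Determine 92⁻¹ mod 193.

107

193 = 2×92 + 9
92 = 10×9 + 2
9 = 4×2 + 1
2 = 2×1 + 0
gcd(92, 193) = 1, so the inverse exists.
Bézout: 1 = 41×193 − 86×92.
So 92⁻¹ ≡ −86 ≡ 107 (mod 193).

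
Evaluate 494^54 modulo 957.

1

494^1 ≡ 494 (mod 957)
494^2 ≡ 494^2 = 244036 ≡ 1 (mod 957)
494^4 ≡ 1^2 = 1 (mod 957)
494^8 ≡ 1^2 = 1 (mod 957)
494^16 ≡ 1^2 = 1 (mod 957)
494^32 ≡ 1^2 = 1 (mod 957)
494^54 = 494^32 · 494^16 · 494^4 · 494^2 ≡ 1 · 1 · 1 · 1 (mod 957).
Accumulate the product:
1 · 1 = 1
1 · 1 = 1
1 · 1 = 1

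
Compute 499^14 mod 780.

Using repeated squaring:
14 in binary is 1110, i.e. 14 = 8 + 4 + 2.
499^1 ≡ 499 (mod 780)
499^2 ≡ 499^2 = 249001 ≡ 181 (mod 780)
499^4 ≡ 181^2 = 32761 ≡ 1 (mod 780)
499^8 ≡ 1^2 = 1 (mod 780)
499^14 = 499^8 · 499^4 · 499^2 ≡ 1 · 1 · 181 (mod 780).
Accumulate the product:
1 · 1 = 1
1 · 181 = 181

181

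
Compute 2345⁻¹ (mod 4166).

Apply the Euclidean algorithm and back-substitute:
4166 = 1×2345 + 1821
2345 = 1×1821 + 524
1821 = 3×524 + 249
524 = 2×249 + 26
249 = 9×26 + 15
26 = 1×15 + 11
15 = 1×11 + 4
11 = 2×4 + 3
4 = 1×3 + 1
3 = 3×1 + 0
gcd(2345, 4166) = 1, so the inverse exists.
Back-substitute for 1:
1 = 1×4 − 1×3
  = −1×11 + 3×4
  = 3×15 − 4×11
  = −4×26 + 7×15
  = 7×249 − 67×26
  = −67×524 + 141×249
  = 141×1821 − 490×524
  = −490×2345 + 631×1821
  = 631×4166 − 1121×2345
So 2345⁻¹ ≡ −1121 ≡ 3045 (mod 4166).

3045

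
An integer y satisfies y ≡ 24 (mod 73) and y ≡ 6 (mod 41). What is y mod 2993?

170

73⁻¹ mod 41: 73·9 ≡ 1 (mod 41), so 73⁻¹ ≡ 9.
y = 24 + 73·((6 − 24)·9 mod 41) = 24 + 73·2 = 170.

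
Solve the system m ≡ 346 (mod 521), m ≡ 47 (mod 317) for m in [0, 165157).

521⁻¹ mod 317: 521·216 ≡ 1 (mod 317), so 521⁻¹ ≡ 216.
m = 346 + 521·((47 − 346)·216 mod 317) = 346 + 521·84 = 44110.

44110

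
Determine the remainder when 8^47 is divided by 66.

Using repeated squaring:
47 in binary is 101111, i.e. 47 = 32 + 8 + 4 + 2 + 1.
8^1 ≡ 8 (mod 66)
8^2 ≡ 8^2 = 64 (mod 66)
8^4 ≡ 64^2 = 4096 ≡ 4 (mod 66)
8^8 ≡ 4^2 = 16 (mod 66)
8^16 ≡ 16^2 = 256 ≡ 58 (mod 66)
8^32 ≡ 58^2 = 3364 ≡ 64 (mod 66)
8^47 = 8^32 · 8^8 · 8^4 · 8^2 · 8^1 ≡ 64 · 16 · 4 · 64 · 8 (mod 66).
Accumulate the product:
64 · 16 = 1024 ≡ 34
34 · 4 = 136 ≡ 4
4 · 64 = 256 ≡ 58
58 · 8 = 464 ≡ 2

2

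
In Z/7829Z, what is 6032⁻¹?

6400

Run the extended Euclidean algorithm:
7829 = 1×6032 + 1797
6032 = 3×1797 + 641
1797 = 2×641 + 515
641 = 1×515 + 126
515 = 4×126 + 11
126 = 11×11 + 5
11 = 2×5 + 1
5 = 5×1 + 0
gcd(6032, 7829) = 1, so the inverse exists.
Bézout: 1 = 1101×7829 − 1429×6032.
So 6032⁻¹ ≡ −1429 ≡ 6400 (mod 7829).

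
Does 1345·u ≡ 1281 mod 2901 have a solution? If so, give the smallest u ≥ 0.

gcd(1345, 2901) = 1, so a unique solution mod 2901 exists.
1345⁻¹ ≡ 2791 (mod 2901).
u ≡ 2791·1281 ≡ 1239 (mod 2901).

1239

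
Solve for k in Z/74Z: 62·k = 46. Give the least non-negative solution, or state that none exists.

gcd(62, 74) = 2, and 2 | 46, so solutions exist.
Divide through by 2: 31·k = 23 (mod 37).
31⁻¹ ≡ 6 (mod 37).
k ≡ 6·23 ≡ 27 (mod 37).
The smallest non-negative solution is k = 27.

27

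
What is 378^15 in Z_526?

By square-and-multiply:
15 in binary is 1111, i.e. 15 = 8 + 4 + 2 + 1.
378^1 ≡ 378 (mod 526)
378^2 ≡ 378^2 = 142884 ≡ 338 (mod 526)
378^4 ≡ 338^2 = 114244 ≡ 102 (mod 526)
378^8 ≡ 102^2 = 10404 ≡ 410 (mod 526)
378^15 = 378^8 * 378^4 * 378^2 * 378^1 ≡ 410 * 102 * 338 * 378 (mod 526).
Accumulate the product:
410 * 102 = 41820 ≡ 266
266 * 338 = 89908 ≡ 488
488 * 378 = 184464 ≡ 364

364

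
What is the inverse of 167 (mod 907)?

Run the extended Euclidean algorithm:
907 = 5·167 + 72
167 = 2·72 + 23
72 = 3·23 + 3
23 = 7·3 + 2
3 = 1·2 + 1
2 = 2·1 + 0
gcd(167, 907) = 1, so the inverse exists.
Bézout: 1 = 58·907 − 315·167.
So 167⁻¹ ≡ −315 ≡ 592 (mod 907).

592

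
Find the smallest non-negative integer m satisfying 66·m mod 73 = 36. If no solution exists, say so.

47

gcd(66, 73) = 1, so a unique solution mod 73 exists.
66⁻¹ ≡ 52 (mod 73).
m ≡ 52·36 ≡ 47 (mod 73).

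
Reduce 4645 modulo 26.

4645 = 178×26 + 17, so 4645 ≡ 17 (mod 26).

17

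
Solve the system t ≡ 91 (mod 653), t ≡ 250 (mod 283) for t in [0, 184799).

653⁻¹ mod 283: 653×270 ≡ 1 (mod 283), so 653⁻¹ ≡ 270.
t = 91 + 653×((250 − 91)×270 mod 283) = 91 + 653×197 = 128732.

128732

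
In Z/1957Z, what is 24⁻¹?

897

1957 = 81*24 + 13
24 = 1*13 + 11
13 = 1*11 + 2
11 = 5*2 + 1
2 = 2*1 + 0
gcd(24, 1957) = 1, so the inverse exists.
Back-substitute for 1:
1 = 1*11 − 5*2
  = −5*13 + 6*11
  = 6*24 − 11*13
  = −11*1957 + 897*24
So 24⁻¹ ≡ 897 (mod 1957).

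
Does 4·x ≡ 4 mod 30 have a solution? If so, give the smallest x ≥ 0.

1

gcd(4, 30) = 2, and 2 | 4, so solutions exist.
Divide through by 2: 2·x ≡ 2 (mod 15).
2⁻¹ ≡ 8 (mod 15).
x ≡ 8·2 ≡ 1 (mod 15).
The smallest non-negative solution is x = 1.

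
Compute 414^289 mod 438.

289 in binary is 100100001, i.e. 289 = 256 + 32 + 1.
414^1 ≡ 414 (mod 438)
414^2 ≡ 414^2 = 171396 ≡ 138 (mod 438)
414^4 ≡ 138^2 = 19044 ≡ 210 (mod 438)
414^8 ≡ 210^2 = 44100 ≡ 300 (mod 438)
414^16 ≡ 300^2 = 90000 ≡ 210 (mod 438)
414^32 ≡ 210^2 = 44100 ≡ 300 (mod 438)
414^64 ≡ 300^2 = 90000 ≡ 210 (mod 438)
414^128 ≡ 210^2 = 44100 ≡ 300 (mod 438)
414^256 ≡ 300^2 = 90000 ≡ 210 (mod 438)
414^289 = 414^256 · 414^32 · 414^1 ≡ 210 · 300 · 414 (mod 438).
Accumulate the product:
210 · 300 = 63000 ≡ 366
366 · 414 = 151524 ≡ 414

414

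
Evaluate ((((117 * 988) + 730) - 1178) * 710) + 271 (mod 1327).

208

117 * 988 = 115596 ≡ 147 (mod 1327)
147 + 730 = 877
877 - 1178 = -301 ≡ 1026 (mod 1327)
1026 * 710 = 728460 ≡ 1264 (mod 1327)
1264 + 271 = 1535 ≡ 208 (mod 1327)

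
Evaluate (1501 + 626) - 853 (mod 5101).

1501 + 626 = 2127
2127 - 853 = 1274

1274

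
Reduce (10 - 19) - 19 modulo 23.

10 - 19 = -9 ≡ 14 (mod 23)
14 - 19 = -5 ≡ 18 (mod 23)

18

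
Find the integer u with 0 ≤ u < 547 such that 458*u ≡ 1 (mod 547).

295

547 = 1*458 + 89
458 = 5*89 + 13
89 = 6*13 + 11
13 = 1*11 + 2
11 = 5*2 + 1
2 = 2*1 + 0
gcd(458, 547) = 1, so the inverse exists.
Bézout: 1 = 211*547 − 252*458.
So 458⁻¹ ≡ −252 ≡ 295 (mod 547).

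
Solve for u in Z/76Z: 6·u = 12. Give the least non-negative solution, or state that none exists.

gcd(6, 76) = 2, and 2 | 12, so solutions exist.
Divide through by 2: 3·u = 6 (mod 38).
3⁻¹ ≡ 13 (mod 38).
u ≡ 13·6 ≡ 2 (mod 38).
The smallest non-negative solution is u = 2.

2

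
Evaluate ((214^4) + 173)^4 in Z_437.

(214)^4 ≡ 55 (mod 437)
55 + 173 = 228
(228)^4 ≡ 361 (mod 437)

361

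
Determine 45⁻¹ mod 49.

12

49 = 1*45 + 4
45 = 11*4 + 1
4 = 4*1 + 0
gcd(45, 49) = 1, so the inverse exists.
Back-substitute for 1:
1 = 1*45 − 11*4
  = −11*49 + 12*45
So 45⁻¹ ≡ 12 (mod 49).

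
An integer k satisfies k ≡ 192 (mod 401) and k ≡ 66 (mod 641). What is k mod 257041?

122497

401⁻¹ mod 641: 401×430 ≡ 1 (mod 641), so 401⁻¹ ≡ 430.
k = 192 + 401×((66 − 192)×430 mod 641) = 192 + 401×305 = 122497.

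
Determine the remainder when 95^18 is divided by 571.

Compute successive squares:
18 in binary is 10010, i.e. 18 = 16 + 2.
95^1 ≡ 95 (mod 571)
95^2 ≡ 95^2 = 9025 ≡ 460 (mod 571)
95^4 ≡ 460^2 = 211600 ≡ 330 (mod 571)
95^8 ≡ 330^2 = 108900 ≡ 410 (mod 571)
95^16 ≡ 410^2 = 168100 ≡ 226 (mod 571)
95^18 = 95^16 * 95^2 ≡ 226 * 460 (mod 571).
226 * 460 = 103960 ≡ 38 (mod 571).

38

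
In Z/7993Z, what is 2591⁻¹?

Run the extended Euclidean algorithm:
7993 = 3*2591 + 220
2591 = 11*220 + 171
220 = 1*171 + 49
171 = 3*49 + 24
49 = 2*24 + 1
24 = 24*1 + 0
gcd(2591, 7993) = 1, so the inverse exists.
Back-substitute for 1:
1 = 1*49 − 2*24
  = −2*171 + 7*49
  = 7*220 − 9*171
  = −9*2591 + 106*220
  = 106*7993 − 327*2591
So 2591⁻¹ ≡ −327 ≡ 7666 (mod 7993).

7666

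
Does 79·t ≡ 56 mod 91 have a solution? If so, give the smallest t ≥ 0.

gcd(79, 91) = 1, so a unique solution mod 91 exists.
79⁻¹ ≡ 53 (mod 91).
t ≡ 53·56 ≡ 56 (mod 91).

56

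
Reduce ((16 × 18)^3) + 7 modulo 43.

16 × 18 = 288 ≡ 30 (mod 43)
(30)^3 ≡ 39 (mod 43)
39 + 7 = 46 ≡ 3 (mod 43)

3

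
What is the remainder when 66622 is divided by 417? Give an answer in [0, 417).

66622 = 159·417 + 319, so 66622 ≡ 319 (mod 417).

319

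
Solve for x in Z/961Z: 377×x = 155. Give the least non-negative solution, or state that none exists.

gcd(377, 961) = 1, so a unique solution mod 961 exists.
377⁻¹ ≡ 831 (mod 961).
x ≡ 831×155 ≡ 31 (mod 961).

31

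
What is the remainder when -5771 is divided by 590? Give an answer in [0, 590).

129

-5771 = -10*590 + 129, so -5771 ≡ 129 (mod 590).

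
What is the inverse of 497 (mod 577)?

577 = 1*497 + 80
497 = 6*80 + 17
80 = 4*17 + 12
17 = 1*12 + 5
12 = 2*5 + 2
5 = 2*2 + 1
2 = 2*1 + 0
gcd(497, 577) = 1, so the inverse exists.
Back-substitute for 1:
1 = 1*5 − 2*2
  = −2*12 + 5*5
  = 5*17 − 7*12
  = −7*80 + 33*17
  = 33*497 − 205*80
  = −205*577 + 238*497
So 497⁻¹ ≡ 238 (mod 577).

238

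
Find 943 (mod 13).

7

943 = 72*13 + 7, so 943 ≡ 7 (mod 13).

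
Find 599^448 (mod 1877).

By square-and-multiply:
448 in binary is 111000000, i.e. 448 = 256 + 128 + 64.
599^1 ≡ 599 (mod 1877)
599^2 ≡ 599^2 = 358801 ≡ 294 (mod 1877)
599^4 ≡ 294^2 = 86436 ≡ 94 (mod 1877)
599^8 ≡ 94^2 = 8836 ≡ 1328 (mod 1877)
599^16 ≡ 1328^2 = 1763584 ≡ 1081 (mod 1877)
599^32 ≡ 1081^2 = 1168561 ≡ 1067 (mod 1877)
599^64 ≡ 1067^2 = 1138489 ≡ 1027 (mod 1877)
599^128 ≡ 1027^2 = 1054729 ≡ 1732 (mod 1877)
599^256 ≡ 1732^2 = 2999824 ≡ 378 (mod 1877)
599^448 = 599^256 × 599^128 × 599^64 ≡ 378 × 1732 × 1027 (mod 1877).
Accumulate the product:
378 × 1732 = 654696 ≡ 1500
1500 × 1027 = 1540500 ≡ 1360

1360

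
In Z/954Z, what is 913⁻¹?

349

954 = 1×913 + 41
913 = 22×41 + 11
41 = 3×11 + 8
11 = 1×8 + 3
8 = 2×3 + 2
3 = 1×2 + 1
2 = 2×1 + 0
gcd(913, 954) = 1, so the inverse exists.
Back-substitute for 1:
1 = 1×3 − 1×2
  = −1×8 + 3×3
  = 3×11 − 4×8
  = −4×41 + 15×11
  = 15×913 − 334×41
  = −334×954 + 349×913
So 913⁻¹ ≡ 349 (mod 954).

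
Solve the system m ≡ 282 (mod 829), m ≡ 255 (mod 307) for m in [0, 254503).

829⁻¹ mod 307: 829·10 ≡ 1 (mod 307), so 829⁻¹ ≡ 10.
m = 282 + 829·((255 − 282)·10 mod 307) = 282 + 829·37 = 30955.

30955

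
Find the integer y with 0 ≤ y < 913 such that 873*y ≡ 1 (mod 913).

Run the extended Euclidean algorithm:
913 = 1*873 + 40
873 = 21*40 + 33
40 = 1*33 + 7
33 = 4*7 + 5
7 = 1*5 + 2
5 = 2*2 + 1
2 = 2*1 + 0
gcd(873, 913) = 1, so the inverse exists.
Back-substitute for 1:
1 = 1*5 − 2*2
  = −2*7 + 3*5
  = 3*33 − 14*7
  = −14*40 + 17*33
  = 17*873 − 371*40
  = −371*913 + 388*873
So 873⁻¹ ≡ 388 (mod 913).

388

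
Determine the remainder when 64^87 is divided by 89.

87 in binary is 1010111, i.e. 87 = 64 + 16 + 4 + 2 + 1.
64^1 ≡ 64 (mod 89)
64^2 ≡ 64^2 = 4096 ≡ 2 (mod 89)
64^4 ≡ 2^2 = 4 (mod 89)
64^8 ≡ 4^2 = 16 (mod 89)
64^16 ≡ 16^2 = 256 ≡ 78 (mod 89)
64^32 ≡ 78^2 = 6084 ≡ 32 (mod 89)
64^64 ≡ 32^2 = 1024 ≡ 45 (mod 89)
64^87 = 64^64 × 64^16 × 64^4 × 64^2 × 64^1 ≡ 45 × 78 × 4 × 2 × 64 (mod 89).
Accumulate the product:
45 × 78 = 3510 ≡ 39
39 × 4 = 156 ≡ 67
67 × 2 = 134 ≡ 45
45 × 64 = 2880 ≡ 32

32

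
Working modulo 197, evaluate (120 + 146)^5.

84

120 + 146 = 266 ≡ 69 (mod 197)
(69)^5 ≡ 84 (mod 197)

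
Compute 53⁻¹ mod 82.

82 = 1×53 + 29
53 = 1×29 + 24
29 = 1×24 + 5
24 = 4×5 + 4
5 = 1×4 + 1
4 = 4×1 + 0
gcd(53, 82) = 1, so the inverse exists.
Bézout: 1 = 11×82 − 17×53.
So 53⁻¹ ≡ −17 ≡ 65 (mod 82).

65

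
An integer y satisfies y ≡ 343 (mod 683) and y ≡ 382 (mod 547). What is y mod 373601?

338428

683⁻¹ mod 547: 683·181 ≡ 1 (mod 547), so 683⁻¹ ≡ 181.
y = 343 + 683·((382 − 343)·181 mod 547) = 343 + 683·495 = 338428.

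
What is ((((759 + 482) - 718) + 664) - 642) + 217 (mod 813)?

759 + 482 = 1241 ≡ 428 (mod 813)
428 - 718 = -290 ≡ 523 (mod 813)
523 + 664 = 1187 ≡ 374 (mod 813)
374 - 642 = -268 ≡ 545 (mod 813)
545 + 217 = 762

762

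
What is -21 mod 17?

-21 = -2·17 + 13, so -21 ≡ 13 (mod 17).

13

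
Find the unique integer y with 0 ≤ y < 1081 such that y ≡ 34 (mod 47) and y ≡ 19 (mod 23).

47⁻¹ mod 23: 47×1 ≡ 1 (mod 23), so 47⁻¹ ≡ 1.
y = 34 + 47×((19 − 34)×1 mod 23) = 34 + 47×8 = 410.

410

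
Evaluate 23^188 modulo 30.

188 in binary is 10111100, i.e. 188 = 128 + 32 + 16 + 8 + 4.
23^1 ≡ 23 (mod 30)
23^2 ≡ 23^2 = 529 ≡ 19 (mod 30)
23^4 ≡ 19^2 = 361 ≡ 1 (mod 30)
23^8 ≡ 1^2 = 1 (mod 30)
23^16 ≡ 1^2 = 1 (mod 30)
23^32 ≡ 1^2 = 1 (mod 30)
23^64 ≡ 1^2 = 1 (mod 30)
23^128 ≡ 1^2 = 1 (mod 30)
23^188 = 23^128 × 23^32 × 23^16 × 23^8 × 23^4 ≡ 1 × 1 × 1 × 1 × 1 (mod 30).
Accumulate the product:
1 × 1 = 1
1 × 1 = 1
1 × 1 = 1
1 × 1 = 1

1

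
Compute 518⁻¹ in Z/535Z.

472

535 = 1*518 + 17
518 = 30*17 + 8
17 = 2*8 + 1
8 = 8*1 + 0
gcd(518, 535) = 1, so the inverse exists.
Bézout: 1 = 61*535 − 63*518.
So 518⁻¹ ≡ −63 ≡ 472 (mod 535).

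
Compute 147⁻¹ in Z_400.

Apply the Euclidean algorithm and back-substitute:
400 = 2*147 + 106
147 = 1*106 + 41
106 = 2*41 + 24
41 = 1*24 + 17
24 = 1*17 + 7
17 = 2*7 + 3
7 = 2*3 + 1
3 = 3*1 + 0
gcd(147, 400) = 1, so the inverse exists.
Bézout: 1 = 43*400 − 117*147.
So 147⁻¹ ≡ −117 ≡ 283 (mod 400).

283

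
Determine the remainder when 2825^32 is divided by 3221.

3040

2825^1 ≡ 2825 (mod 3221)
2825^2 ≡ 2825^2 = 7980625 ≡ 2208 (mod 3221)
2825^4 ≡ 2208^2 = 4875264 ≡ 1891 (mod 3221)
2825^8 ≡ 1891^2 = 3575881 ≡ 571 (mod 3221)
2825^16 ≡ 571^2 = 326041 ≡ 720 (mod 3221)
2825^32 ≡ 720^2 = 518400 ≡ 3040 (mod 3221)
So 2825^32 ≡ 3040 (mod 3221).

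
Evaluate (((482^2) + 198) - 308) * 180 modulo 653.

643

(482)^2 ≡ 509 (mod 653)
509 + 198 = 707 ≡ 54 (mod 653)
54 - 308 = -254 ≡ 399 (mod 653)
399 * 180 = 71820 ≡ 643 (mod 653)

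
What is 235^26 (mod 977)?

26 in binary is 11010, i.e. 26 = 16 + 8 + 2.
235^1 ≡ 235 (mod 977)
235^2 ≡ 235^2 = 55225 ≡ 513 (mod 977)
235^4 ≡ 513^2 = 263169 ≡ 356 (mod 977)
235^8 ≡ 356^2 = 126736 ≡ 703 (mod 977)
235^16 ≡ 703^2 = 494209 ≡ 824 (mod 977)
235^26 = 235^16 * 235^8 * 235^2 ≡ 824 * 703 * 513 (mod 977).
Accumulate the product:
824 * 703 = 579272 ≡ 888
888 * 513 = 455544 ≡ 262

262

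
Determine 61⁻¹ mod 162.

162 = 2*61 + 40
61 = 1*40 + 21
40 = 1*21 + 19
21 = 1*19 + 2
19 = 9*2 + 1
2 = 2*1 + 0
gcd(61, 162) = 1, so the inverse exists.
Back-substitute for 1:
1 = 1*19 − 9*2
  = −9*21 + 10*19
  = 10*40 − 19*21
  = −19*61 + 29*40
  = 29*162 − 77*61
So 61⁻¹ ≡ −77 ≡ 85 (mod 162).

85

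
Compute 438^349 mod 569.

228

Using repeated squaring:
349 in binary is 101011101, i.e. 349 = 256 + 64 + 16 + 8 + 4 + 1.
438^1 ≡ 438 (mod 569)
438^2 ≡ 438^2 = 191844 ≡ 91 (mod 569)
438^4 ≡ 91^2 = 8281 ≡ 315 (mod 569)
438^8 ≡ 315^2 = 99225 ≡ 219 (mod 569)
438^16 ≡ 219^2 = 47961 ≡ 165 (mod 569)
438^32 ≡ 165^2 = 27225 ≡ 482 (mod 569)
438^64 ≡ 482^2 = 232324 ≡ 172 (mod 569)
438^128 ≡ 172^2 = 29584 ≡ 565 (mod 569)
438^256 ≡ 565^2 = 319225 ≡ 16 (mod 569)
438^349 = 438^256 * 438^64 * 438^16 * 438^8 * 438^4 * 438^1 ≡ 16 * 172 * 165 * 219 * 315 * 438 (mod 569).
Accumulate the product:
16 * 172 = 2752 ≡ 476
476 * 165 = 78540 ≡ 18
18 * 219 = 3942 ≡ 528
528 * 315 = 166320 ≡ 172
172 * 438 = 75336 ≡ 228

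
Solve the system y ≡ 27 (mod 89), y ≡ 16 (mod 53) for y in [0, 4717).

89⁻¹ mod 53: 89·28 ≡ 1 (mod 53), so 89⁻¹ ≡ 28.
y = 27 + 89·((16 − 27)·28 mod 53) = 27 + 89·10 = 917.

917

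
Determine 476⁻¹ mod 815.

351

815 = 1*476 + 339
476 = 1*339 + 137
339 = 2*137 + 65
137 = 2*65 + 7
65 = 9*7 + 2
7 = 3*2 + 1
2 = 2*1 + 0
gcd(476, 815) = 1, so the inverse exists.
Back-substitute for 1:
1 = 1*7 − 3*2
  = −3*65 + 28*7
  = 28*137 − 59*65
  = −59*339 + 146*137
  = 146*476 − 205*339
  = −205*815 + 351*476
So 476⁻¹ ≡ 351 (mod 815).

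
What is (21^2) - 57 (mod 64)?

0

(21)^2 ≡ 57 (mod 64)
57 - 57 = 0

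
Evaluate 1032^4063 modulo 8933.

4063 in binary is 111111011111, i.e. 4063 = 2048 + 1024 + 512 + 256 + 128 + 64 + 16 + 8 + 4 + 2 + 1.
1032^1 ≡ 1032 (mod 8933)
1032^2 ≡ 1032^2 = 1065024 ≡ 1997 (mod 8933)
1032^4 ≡ 1997^2 = 3988009 ≡ 3891 (mod 8933)
1032^8 ≡ 3891^2 = 15139881 ≡ 7379 (mod 8933)
1032^16 ≡ 7379^2 = 54449641 ≡ 3006 (mod 8933)
1032^32 ≡ 3006^2 = 9036036 ≡ 4773 (mod 8933)
1032^64 ≡ 4773^2 = 22781529 ≡ 2379 (mod 8933)
1032^128 ≡ 2379^2 = 5659641 ≡ 5052 (mod 8933)
1032^256 ≡ 5052^2 = 25522704 ≡ 1123 (mod 8933)
1032^512 ≡ 1123^2 = 1261129 ≡ 1576 (mod 8933)
1032^1024 ≡ 1576^2 = 2483776 ≡ 402 (mod 8933)
1032^2048 ≡ 402^2 = 161604 ≡ 810 (mod 8933)
1032^4063 = 1032^2048 * 1032^1024 * 1032^512 * 1032^256 * 1032^128 * 1032^64 * 1032^16 * 1032^8 * 1032^4 * 1032^2 * 1032^1 ≡ 810 * 402 * 1576 * 1123 * 5052 * 2379 * 3006 * 7379 * 3891 * 1997 * 1032 (mod 8933).
Accumulate the product:
810 * 402 = 325620 ≡ 4032
4032 * 1576 = 6354432 ≡ 3069
3069 * 1123 = 3446487 ≡ 7282
7282 * 5052 = 36788664 ≡ 2570
2570 * 2379 = 6114030 ≡ 3858
3858 * 3006 = 11597148 ≡ 2114
2114 * 7379 = 15599206 ≡ 2188
2188 * 3891 = 8513508 ≡ 359
359 * 1997 = 716923 ≡ 2283
2283 * 1032 = 2356056 ≡ 6677

6677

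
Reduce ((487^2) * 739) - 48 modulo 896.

(487)^2 ≡ 625 (mod 896)
625 * 739 = 461875 ≡ 435 (mod 896)
435 - 48 = 387

387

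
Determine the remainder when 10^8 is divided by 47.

Using repeated squaring:
10^1 ≡ 10 (mod 47)
10^2 ≡ 10^2 = 100 ≡ 6 (mod 47)
10^4 ≡ 6^2 = 36 (mod 47)
10^8 ≡ 36^2 = 1296 ≡ 27 (mod 47)
So 10^8 ≡ 27 (mod 47).

27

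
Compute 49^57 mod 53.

57 in binary is 111001, i.e. 57 = 32 + 16 + 8 + 1.
49^1 ≡ 49 (mod 53)
49^2 ≡ 49^2 = 2401 ≡ 16 (mod 53)
49^4 ≡ 16^2 = 256 ≡ 44 (mod 53)
49^8 ≡ 44^2 = 1936 ≡ 28 (mod 53)
49^16 ≡ 28^2 = 784 ≡ 42 (mod 53)
49^32 ≡ 42^2 = 1764 ≡ 15 (mod 53)
49^57 = 49^32 × 49^16 × 49^8 × 49^1 ≡ 15 × 42 × 28 × 49 (mod 53).
Accumulate the product:
15 × 42 = 630 ≡ 47
47 × 28 = 1316 ≡ 44
44 × 49 = 2156 ≡ 36

36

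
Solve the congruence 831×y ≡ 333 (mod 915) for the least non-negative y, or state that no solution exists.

203

gcd(831, 915) = 3, and 3 | 333, so solutions exist.
Divide through by 3: 277×y ≡ 111 (mod 305).
277⁻¹ ≡ 98 (mod 305).
y ≡ 98×111 ≡ 203 (mod 305).
The smallest non-negative solution is y = 203.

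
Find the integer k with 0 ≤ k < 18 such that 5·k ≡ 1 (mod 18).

11

By the extended Euclidean algorithm:
18 = 3·5 + 3
5 = 1·3 + 2
3 = 1·2 + 1
2 = 2·1 + 0
gcd(5, 18) = 1, so the inverse exists.
Back-substitute for 1:
1 = 1·3 − 1·2
  = −1·5 + 2·3
  = 2·18 − 7·5
So 5⁻¹ ≡ −7 ≡ 11 (mod 18).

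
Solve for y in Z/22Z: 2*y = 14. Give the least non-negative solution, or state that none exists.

gcd(2, 22) = 2, and 2 | 14, so solutions exist.
Divide through by 2: 1*y mod 11 = 7.
1⁻¹ ≡ 1 (mod 11).
y ≡ 1*7 ≡ 7 (mod 11).
The smallest non-negative solution is y = 7.

7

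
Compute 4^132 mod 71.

Compute successive squares:
132 in binary is 10000100, i.e. 132 = 128 + 4.
4^1 ≡ 4 (mod 71)
4^2 ≡ 4^2 = 16 (mod 71)
4^4 ≡ 16^2 = 256 ≡ 43 (mod 71)
4^8 ≡ 43^2 = 1849 ≡ 3 (mod 71)
4^16 ≡ 3^2 = 9 (mod 71)
4^32 ≡ 9^2 = 81 ≡ 10 (mod 71)
4^64 ≡ 10^2 = 100 ≡ 29 (mod 71)
4^128 ≡ 29^2 = 841 ≡ 60 (mod 71)
4^132 = 4^128 · 4^4 ≡ 60 · 43 (mod 71).
60 · 43 = 2580 ≡ 24 (mod 71).

24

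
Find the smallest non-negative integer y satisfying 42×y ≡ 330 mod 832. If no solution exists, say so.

305

gcd(42, 832) = 2, and 2 | 330, so solutions exist.
Divide through by 2: 21×y mod 416 = 165.
21⁻¹ ≡ 317 (mod 416).
y ≡ 317×165 ≡ 305 (mod 416).
The smallest non-negative solution is y = 305.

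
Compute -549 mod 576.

-549 = -1·576 + 27, so -549 ≡ 27 (mod 576).

27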